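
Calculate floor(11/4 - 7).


11/4 = 2.75
2.75 - 7 = -4.25
floor(-4.25) = -5

-5


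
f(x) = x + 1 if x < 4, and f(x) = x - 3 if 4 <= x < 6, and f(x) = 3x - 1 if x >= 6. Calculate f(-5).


-5 satisfies x < 4
f(-5) = -4

-4


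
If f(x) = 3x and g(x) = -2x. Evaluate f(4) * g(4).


f(4) = 12
g(4) = -8
Product = -96

-96


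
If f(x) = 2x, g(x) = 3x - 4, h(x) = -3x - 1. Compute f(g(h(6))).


h(6) = -19
g(-19) = -61
f(-61) = -122

-122


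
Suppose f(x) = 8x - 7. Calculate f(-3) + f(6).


f(-3) = -31
f(6) = 41
Sum = 10

10


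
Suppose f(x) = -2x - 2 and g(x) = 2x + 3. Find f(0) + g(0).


f(0) = -2
g(0) = 3
Sum = 1

1


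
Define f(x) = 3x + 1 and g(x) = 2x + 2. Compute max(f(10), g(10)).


f(10) = 31
g(10) = 22
max = 31

31


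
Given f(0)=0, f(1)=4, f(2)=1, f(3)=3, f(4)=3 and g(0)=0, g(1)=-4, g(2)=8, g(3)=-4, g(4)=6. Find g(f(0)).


f(0) = 0
g(0) = 0

0


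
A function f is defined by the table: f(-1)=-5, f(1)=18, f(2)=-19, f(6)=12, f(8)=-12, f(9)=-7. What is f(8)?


Reading from the table at x = 8

-12


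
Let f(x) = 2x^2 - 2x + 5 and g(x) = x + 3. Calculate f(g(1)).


29


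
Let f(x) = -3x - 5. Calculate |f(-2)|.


1


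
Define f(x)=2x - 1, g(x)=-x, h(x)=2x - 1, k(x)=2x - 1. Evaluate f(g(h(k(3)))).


k(3) = 5
h(5) = 9
g(9) = -9
f(-9) = -19

-19


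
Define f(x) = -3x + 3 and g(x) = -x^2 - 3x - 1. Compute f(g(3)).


g(3) = -19
f(-19) = 60

60


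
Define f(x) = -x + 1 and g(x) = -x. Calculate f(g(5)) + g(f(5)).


f(g(5)) = 6
g(f(5)) = 4
Sum = 10

10


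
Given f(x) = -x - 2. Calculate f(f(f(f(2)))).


f(2) = -4
f(-4) = 2
f(2) = -4
f(-4) = 2

2


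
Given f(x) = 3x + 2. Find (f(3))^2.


f(3) = 11
(11)^2 = 121

121


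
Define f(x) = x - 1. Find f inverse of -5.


Solve x - 1 = -5
x = (-5 + 1) / 1 = -4

-4


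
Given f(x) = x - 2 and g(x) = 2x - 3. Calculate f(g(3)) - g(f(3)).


f(g(3)) = 1
g(f(3)) = -1
Difference = 2

2


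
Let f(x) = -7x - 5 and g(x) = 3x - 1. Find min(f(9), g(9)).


f(9) = -68
g(9) = 26
min = -68

-68


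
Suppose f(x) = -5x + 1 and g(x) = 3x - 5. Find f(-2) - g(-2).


f(-2) = 11
g(-2) = -11
Difference = 22

22


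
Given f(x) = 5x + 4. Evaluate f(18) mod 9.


4


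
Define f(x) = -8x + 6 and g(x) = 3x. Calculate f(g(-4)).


g(-4) = -12
f(-12) = 102

102


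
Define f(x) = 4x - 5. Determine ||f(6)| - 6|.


f(6) = 19
|19| = 19
|19 - 6| = 13

13


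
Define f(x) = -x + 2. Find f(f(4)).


f(4) = -2
f(-2) = 4

4


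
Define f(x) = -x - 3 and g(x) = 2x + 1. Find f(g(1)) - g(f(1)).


1


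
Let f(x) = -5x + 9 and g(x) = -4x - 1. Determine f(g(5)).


g(5) = -21
f(-21) = 114

114


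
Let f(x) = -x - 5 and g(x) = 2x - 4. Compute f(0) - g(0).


-1


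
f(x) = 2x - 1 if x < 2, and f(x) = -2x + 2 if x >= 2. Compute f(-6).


-6 satisfies x < 2
f(-6) = -13

-13


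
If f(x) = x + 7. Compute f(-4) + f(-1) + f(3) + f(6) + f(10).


f(-4) = 3
f(-1) = 6
f(3) = 10
f(6) = 13
f(10) = 17
Sum = 49

49


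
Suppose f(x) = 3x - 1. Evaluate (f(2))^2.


f(2) = 5
(5)^2 = 25

25


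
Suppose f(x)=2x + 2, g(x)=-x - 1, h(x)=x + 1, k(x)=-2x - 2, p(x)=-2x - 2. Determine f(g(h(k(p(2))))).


p(2) = -6
k(-6) = 10
h(10) = 11
g(11) = -12
f(-12) = -22

-22


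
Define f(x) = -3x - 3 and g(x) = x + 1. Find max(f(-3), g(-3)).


f(-3) = 6
g(-3) = -2
max = 6

6


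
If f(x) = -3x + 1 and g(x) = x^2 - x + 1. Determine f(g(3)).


g(3) = 7
f(7) = -20

-20


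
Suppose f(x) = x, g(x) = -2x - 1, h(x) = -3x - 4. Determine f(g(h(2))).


19


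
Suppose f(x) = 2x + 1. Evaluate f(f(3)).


15


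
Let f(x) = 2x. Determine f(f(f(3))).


f(3) = 6
f(6) = 12
f(12) = 24

24


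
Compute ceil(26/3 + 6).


26/3 = 8.6667
8.6667 + 6 = 14.6667
ceil(14.6667) = 15

15


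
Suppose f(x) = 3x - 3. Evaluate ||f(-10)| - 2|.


f(-10) = -33
|-33| = 33
|33 - 2| = 31

31


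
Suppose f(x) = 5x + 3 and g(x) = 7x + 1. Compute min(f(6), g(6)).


33


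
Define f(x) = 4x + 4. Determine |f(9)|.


f(9) = 40
|40| = 40

40


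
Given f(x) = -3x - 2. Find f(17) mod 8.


3


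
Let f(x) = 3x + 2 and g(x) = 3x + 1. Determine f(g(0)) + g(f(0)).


f(g(0)) = 5
g(f(0)) = 7
Sum = 12

12


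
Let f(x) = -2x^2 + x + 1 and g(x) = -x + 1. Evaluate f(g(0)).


g(0) = 1
f(1) = (-2)*(1)^2 + 1*(1) + 1 = 0

0


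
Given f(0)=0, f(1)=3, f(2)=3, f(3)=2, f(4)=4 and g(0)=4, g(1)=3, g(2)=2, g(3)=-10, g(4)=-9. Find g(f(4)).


f(4) = 4
g(4) = -9

-9


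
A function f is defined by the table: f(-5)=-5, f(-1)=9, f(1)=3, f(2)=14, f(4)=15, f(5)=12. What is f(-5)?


Reading from the table at x = -5

-5


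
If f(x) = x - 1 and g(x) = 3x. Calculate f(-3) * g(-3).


f(-3) = -4
g(-3) = -9
Product = 36

36


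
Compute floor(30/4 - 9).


30/4 = 7.5
7.5 - 9 = -1.5
floor(-1.5) = -2

-2


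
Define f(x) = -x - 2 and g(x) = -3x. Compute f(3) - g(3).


f(3) = -5
g(3) = -9
Difference = 4

4


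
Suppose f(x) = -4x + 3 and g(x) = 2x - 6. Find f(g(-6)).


75


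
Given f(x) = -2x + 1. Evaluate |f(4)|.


f(4) = -7
|-7| = 7

7


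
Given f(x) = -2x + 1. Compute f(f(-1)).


f(-1) = 3
f(3) = -5

-5


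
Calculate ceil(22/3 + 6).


22/3 = 7.3333
7.3333 + 6 = 13.3333
ceil(13.3333) = 14

14


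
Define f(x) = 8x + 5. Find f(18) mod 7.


2


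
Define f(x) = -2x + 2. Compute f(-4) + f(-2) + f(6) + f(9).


f(-4) = 10
f(-2) = 6
f(6) = -10
f(9) = -16
Sum = -10

-10


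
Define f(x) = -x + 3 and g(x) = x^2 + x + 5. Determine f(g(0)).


g(0) = 5
f(5) = -2

-2


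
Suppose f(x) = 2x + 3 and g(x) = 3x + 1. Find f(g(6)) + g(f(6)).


87


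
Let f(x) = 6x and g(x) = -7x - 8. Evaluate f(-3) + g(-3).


f(-3) = -18
g(-3) = 13
Sum = -5

-5


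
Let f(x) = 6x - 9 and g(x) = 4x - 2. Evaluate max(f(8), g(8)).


f(8) = 39
g(8) = 30
max = 39

39


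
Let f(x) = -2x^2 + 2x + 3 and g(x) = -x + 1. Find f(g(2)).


g(2) = -1
f(-1) = (-2)*(-1)^2 + 2*(-1) + 3 = -1

-1


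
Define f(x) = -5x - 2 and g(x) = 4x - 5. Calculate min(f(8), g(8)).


f(8) = -42
g(8) = 27
min = -42

-42


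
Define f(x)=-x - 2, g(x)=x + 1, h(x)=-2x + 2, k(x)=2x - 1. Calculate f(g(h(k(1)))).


k(1) = 1
h(1) = 0
g(0) = 1
f(1) = -3

-3


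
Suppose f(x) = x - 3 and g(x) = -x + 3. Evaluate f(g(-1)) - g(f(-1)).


f(g(-1)) = 1
g(f(-1)) = 7
Difference = -6

-6


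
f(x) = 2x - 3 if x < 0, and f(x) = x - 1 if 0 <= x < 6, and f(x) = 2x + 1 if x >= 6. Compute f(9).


9 satisfies x >= 6
f(9) = 19

19


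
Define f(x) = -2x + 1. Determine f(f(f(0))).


f(0) = 1
f(1) = -1
f(-1) = 3

3


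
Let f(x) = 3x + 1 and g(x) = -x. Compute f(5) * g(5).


f(5) = 16
g(5) = -5
Product = -80

-80


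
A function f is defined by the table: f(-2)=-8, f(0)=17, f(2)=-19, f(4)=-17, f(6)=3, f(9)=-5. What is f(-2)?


Reading from the table at x = -2

-8


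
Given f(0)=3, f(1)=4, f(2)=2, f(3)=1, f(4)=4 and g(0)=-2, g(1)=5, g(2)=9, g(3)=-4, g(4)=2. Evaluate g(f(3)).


f(3) = 1
g(1) = 5

5


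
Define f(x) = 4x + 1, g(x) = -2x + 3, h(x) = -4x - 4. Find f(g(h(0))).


h(0) = -4
g(-4) = 11
f(11) = 45

45


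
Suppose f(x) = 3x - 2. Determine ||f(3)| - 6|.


f(3) = 7
|7| = 7
|7 - 6| = 1

1


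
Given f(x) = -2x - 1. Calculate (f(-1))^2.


1


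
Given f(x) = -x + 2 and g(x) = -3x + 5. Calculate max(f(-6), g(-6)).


f(-6) = 8
g(-6) = 23
max = 23

23


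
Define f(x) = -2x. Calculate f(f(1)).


4


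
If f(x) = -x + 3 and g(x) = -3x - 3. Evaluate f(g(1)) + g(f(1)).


f(g(1)) = 9
g(f(1)) = -9
Sum = 0

0


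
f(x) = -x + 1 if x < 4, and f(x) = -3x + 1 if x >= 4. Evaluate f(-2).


-2 satisfies x < 4
f(-2) = 3

3


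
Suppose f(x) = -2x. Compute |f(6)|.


f(6) = -12
|-12| = 12

12


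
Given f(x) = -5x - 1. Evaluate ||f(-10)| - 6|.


f(-10) = 49
|49| = 49
|49 - 6| = 43

43


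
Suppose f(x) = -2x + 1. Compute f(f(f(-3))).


f(-3) = 7
f(7) = -13
f(-13) = 27

27


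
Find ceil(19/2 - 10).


19/2 = 9.5
9.5 - 10 = -0.5
ceil(-0.5) = 0

0


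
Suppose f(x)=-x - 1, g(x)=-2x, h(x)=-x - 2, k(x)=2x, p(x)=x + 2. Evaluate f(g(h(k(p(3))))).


p(3) = 5
k(5) = 10
h(10) = -12
g(-12) = 24
f(24) = -25

-25


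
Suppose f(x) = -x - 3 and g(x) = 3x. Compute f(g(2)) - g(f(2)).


f(g(2)) = -9
g(f(2)) = -15
Difference = 6

6


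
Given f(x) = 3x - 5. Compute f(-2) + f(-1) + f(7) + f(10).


f(-2) = -11
f(-1) = -8
f(7) = 16
f(10) = 25
Sum = 22

22


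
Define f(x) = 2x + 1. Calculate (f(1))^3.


f(1) = 3
(3)^3 = 27

27


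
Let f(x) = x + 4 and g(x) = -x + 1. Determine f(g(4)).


g(4) = -3
f(-3) = 1

1


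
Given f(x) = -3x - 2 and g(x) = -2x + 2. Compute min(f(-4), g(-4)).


f(-4) = 10
g(-4) = 10
min = 10

10


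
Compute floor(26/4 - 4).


26/4 = 6.5
6.5 - 4 = 2.5
floor(2.5) = 2

2


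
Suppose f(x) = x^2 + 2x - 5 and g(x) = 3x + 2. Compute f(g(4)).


g(4) = 14
f(14) = 1*(14)^2 + 2*(14) - 5 = 219

219


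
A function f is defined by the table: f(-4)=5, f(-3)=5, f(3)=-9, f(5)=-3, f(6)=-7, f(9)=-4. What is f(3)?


Reading from the table at x = 3

-9


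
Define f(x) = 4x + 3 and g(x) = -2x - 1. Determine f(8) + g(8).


f(8) = 35
g(8) = -17
Sum = 18

18


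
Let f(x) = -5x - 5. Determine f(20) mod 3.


0


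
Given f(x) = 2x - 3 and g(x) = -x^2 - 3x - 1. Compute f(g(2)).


g(2) = -11
f(-11) = -25

-25


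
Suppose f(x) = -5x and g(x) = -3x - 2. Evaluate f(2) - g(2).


f(2) = -10
g(2) = -8
Difference = -2

-2


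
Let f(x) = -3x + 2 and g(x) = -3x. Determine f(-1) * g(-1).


f(-1) = 5
g(-1) = 3
Product = 15

15


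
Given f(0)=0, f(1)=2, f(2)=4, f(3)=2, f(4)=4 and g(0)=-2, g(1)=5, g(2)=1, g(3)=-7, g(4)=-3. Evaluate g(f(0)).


f(0) = 0
g(0) = -2

-2


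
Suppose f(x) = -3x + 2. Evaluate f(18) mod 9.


f(18) = -52
-52 mod 9 = 2

2


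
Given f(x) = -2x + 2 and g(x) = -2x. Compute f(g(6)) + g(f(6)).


f(g(6)) = 26
g(f(6)) = 20
Sum = 46

46


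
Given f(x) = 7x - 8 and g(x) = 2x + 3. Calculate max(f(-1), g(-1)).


f(-1) = -15
g(-1) = 1
max = 1

1


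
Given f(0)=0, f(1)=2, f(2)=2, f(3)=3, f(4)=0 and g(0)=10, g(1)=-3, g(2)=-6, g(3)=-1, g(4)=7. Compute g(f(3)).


f(3) = 3
g(3) = -1

-1


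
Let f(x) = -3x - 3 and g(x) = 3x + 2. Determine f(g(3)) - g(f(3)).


f(g(3)) = -36
g(f(3)) = -34
Difference = -2

-2


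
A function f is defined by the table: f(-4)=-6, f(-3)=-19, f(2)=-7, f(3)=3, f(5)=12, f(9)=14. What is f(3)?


Reading from the table at x = 3

3


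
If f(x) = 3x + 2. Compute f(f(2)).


f(2) = 8
f(8) = 26

26


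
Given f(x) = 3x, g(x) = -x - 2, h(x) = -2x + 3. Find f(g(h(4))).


h(4) = -5
g(-5) = 3
f(3) = 9

9


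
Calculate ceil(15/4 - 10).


-6


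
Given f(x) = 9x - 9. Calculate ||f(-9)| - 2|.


f(-9) = -90
|-90| = 90
|90 - 2| = 88

88


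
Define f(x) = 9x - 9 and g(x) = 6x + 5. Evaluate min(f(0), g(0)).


f(0) = -9
g(0) = 5
min = -9

-9


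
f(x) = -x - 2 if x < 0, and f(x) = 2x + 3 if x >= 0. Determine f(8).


8 satisfies x >= 0
f(8) = 19

19


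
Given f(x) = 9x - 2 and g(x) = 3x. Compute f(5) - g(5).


28


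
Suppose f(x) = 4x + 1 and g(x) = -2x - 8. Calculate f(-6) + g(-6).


f(-6) = -23
g(-6) = 4
Sum = -19

-19


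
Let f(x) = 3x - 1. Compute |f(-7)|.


22


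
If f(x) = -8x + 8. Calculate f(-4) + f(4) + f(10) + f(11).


f(-4) = 40
f(4) = -24
f(10) = -72
f(11) = -80
Sum = -136

-136


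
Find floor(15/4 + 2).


15/4 = 3.75
3.75 + 2 = 5.75
floor(5.75) = 5

5


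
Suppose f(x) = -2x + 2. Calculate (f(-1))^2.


f(-1) = 4
(4)^2 = 16

16


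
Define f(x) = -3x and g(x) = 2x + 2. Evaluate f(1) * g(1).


f(1) = -3
g(1) = 4
Product = -12

-12


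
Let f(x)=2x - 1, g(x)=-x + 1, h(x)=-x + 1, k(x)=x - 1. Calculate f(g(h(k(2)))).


k(2) = 1
h(1) = 0
g(0) = 1
f(1) = 1

1


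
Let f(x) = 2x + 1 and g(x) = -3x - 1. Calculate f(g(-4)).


g(-4) = 11
f(11) = 23

23


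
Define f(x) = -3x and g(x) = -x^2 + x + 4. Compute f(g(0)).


g(0) = 4
f(4) = -12

-12


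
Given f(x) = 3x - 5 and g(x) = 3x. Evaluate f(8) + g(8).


f(8) = 19
g(8) = 24
Sum = 43

43


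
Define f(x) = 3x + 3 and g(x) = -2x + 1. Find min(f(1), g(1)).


f(1) = 6
g(1) = -1
min = -1

-1


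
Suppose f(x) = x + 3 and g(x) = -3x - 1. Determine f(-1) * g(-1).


f(-1) = 2
g(-1) = 2
Product = 4

4


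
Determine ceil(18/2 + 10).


18/2 = 9
9 + 10 = 19
ceil(19) = 19

19


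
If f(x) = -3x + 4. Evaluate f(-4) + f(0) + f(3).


f(-4) = 16
f(0) = 4
f(3) = -5
Sum = 15

15


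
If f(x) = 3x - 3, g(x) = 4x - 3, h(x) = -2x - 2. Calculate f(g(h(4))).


h(4) = -10
g(-10) = -43
f(-43) = -132

-132


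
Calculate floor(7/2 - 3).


7/2 = 3.5
3.5 - 3 = 0.5
floor(0.5) = 0

0


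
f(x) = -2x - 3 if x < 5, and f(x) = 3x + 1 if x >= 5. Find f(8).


8 satisfies x >= 5
f(8) = 25

25


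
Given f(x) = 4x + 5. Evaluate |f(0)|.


5


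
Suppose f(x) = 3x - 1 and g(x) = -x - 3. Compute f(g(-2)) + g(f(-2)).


f(g(-2)) = -4
g(f(-2)) = 4
Sum = 0

0


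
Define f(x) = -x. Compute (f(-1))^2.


f(-1) = 1
(1)^2 = 1

1


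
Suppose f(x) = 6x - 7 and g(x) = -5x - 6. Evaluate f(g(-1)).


-13


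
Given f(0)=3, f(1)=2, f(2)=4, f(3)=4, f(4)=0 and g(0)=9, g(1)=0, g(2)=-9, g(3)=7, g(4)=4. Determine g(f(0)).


f(0) = 3
g(3) = 7

7


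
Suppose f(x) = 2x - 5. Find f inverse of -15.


Solve 2x - 5 = -15
x = (-15 + 5) / 2 = -5

-5


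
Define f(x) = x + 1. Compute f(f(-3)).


f(-3) = -2
f(-2) = -1

-1


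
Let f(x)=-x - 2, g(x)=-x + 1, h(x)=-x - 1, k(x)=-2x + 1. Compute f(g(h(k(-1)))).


k(-1) = 3
h(3) = -4
g(-4) = 5
f(5) = -7

-7


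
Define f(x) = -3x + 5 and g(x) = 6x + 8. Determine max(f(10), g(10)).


f(10) = -25
g(10) = 68
max = 68

68


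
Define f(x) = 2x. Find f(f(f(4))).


f(4) = 8
f(8) = 16
f(16) = 32

32


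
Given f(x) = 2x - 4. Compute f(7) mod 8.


f(7) = 10
10 mod 8 = 2

2


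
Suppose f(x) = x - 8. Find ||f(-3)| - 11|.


0


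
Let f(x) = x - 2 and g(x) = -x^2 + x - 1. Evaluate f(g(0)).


g(0) = -1
f(-1) = -3

-3


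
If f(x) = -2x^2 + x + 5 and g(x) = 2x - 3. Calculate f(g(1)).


g(1) = -1
f(-1) = (-2)*(-1)^2 + 1*(-1) + 5 = 2

2


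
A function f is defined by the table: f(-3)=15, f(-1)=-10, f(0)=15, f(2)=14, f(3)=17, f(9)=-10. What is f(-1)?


Reading from the table at x = -1

-10


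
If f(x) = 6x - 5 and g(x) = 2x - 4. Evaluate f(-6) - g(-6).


f(-6) = -41
g(-6) = -16
Difference = -25

-25


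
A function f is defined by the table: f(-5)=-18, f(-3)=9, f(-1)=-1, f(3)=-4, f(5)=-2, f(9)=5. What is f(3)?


Reading from the table at x = 3

-4


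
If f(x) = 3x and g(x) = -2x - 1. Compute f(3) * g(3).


f(3) = 9
g(3) = -7
Product = -63

-63


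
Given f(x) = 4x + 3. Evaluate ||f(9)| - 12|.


f(9) = 39
|39| = 39
|39 - 12| = 27

27


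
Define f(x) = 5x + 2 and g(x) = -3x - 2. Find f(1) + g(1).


f(1) = 7
g(1) = -5
Sum = 2

2


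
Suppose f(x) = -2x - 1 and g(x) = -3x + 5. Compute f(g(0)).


g(0) = 5
f(5) = -11

-11


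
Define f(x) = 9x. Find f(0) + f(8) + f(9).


f(0) = 0
f(8) = 72
f(9) = 81
Sum = 153

153


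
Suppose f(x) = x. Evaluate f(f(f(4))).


f(4) = 4
f(4) = 4
f(4) = 4

4


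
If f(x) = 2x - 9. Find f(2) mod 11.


f(2) = -5
-5 mod 11 = 6

6


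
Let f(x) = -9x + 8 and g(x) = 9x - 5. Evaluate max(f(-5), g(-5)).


f(-5) = 53
g(-5) = -50
max = 53

53


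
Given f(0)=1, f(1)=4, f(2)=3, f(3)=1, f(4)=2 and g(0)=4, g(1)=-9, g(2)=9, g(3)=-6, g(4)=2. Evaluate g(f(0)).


f(0) = 1
g(1) = -9

-9


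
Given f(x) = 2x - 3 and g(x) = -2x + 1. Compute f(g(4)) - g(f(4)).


f(g(4)) = -17
g(f(4)) = -9
Difference = -8

-8


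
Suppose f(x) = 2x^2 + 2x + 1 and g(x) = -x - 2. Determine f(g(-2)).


g(-2) = 0
f(0) = 2*(0)^2 + 2*(0) + 1 = 1

1


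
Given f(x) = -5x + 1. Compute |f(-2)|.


f(-2) = 11
|11| = 11

11


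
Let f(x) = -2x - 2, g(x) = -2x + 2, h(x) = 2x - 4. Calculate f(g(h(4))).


h(4) = 4
g(4) = -6
f(-6) = 10

10


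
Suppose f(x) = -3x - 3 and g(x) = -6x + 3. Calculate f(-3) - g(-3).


f(-3) = 6
g(-3) = 21
Difference = -15

-15


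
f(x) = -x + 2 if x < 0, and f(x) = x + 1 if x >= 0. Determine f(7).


7 satisfies x >= 0
f(7) = 8

8


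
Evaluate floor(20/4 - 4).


20/4 = 5
5 - 4 = 1
floor(1) = 1

1


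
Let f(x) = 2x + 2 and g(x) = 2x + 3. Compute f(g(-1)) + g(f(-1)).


f(g(-1)) = 4
g(f(-1)) = 3
Sum = 7

7


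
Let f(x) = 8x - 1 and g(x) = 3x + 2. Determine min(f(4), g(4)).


f(4) = 31
g(4) = 14
min = 14

14


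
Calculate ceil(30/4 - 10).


30/4 = 7.5
7.5 - 10 = -2.5
ceil(-2.5) = -2

-2


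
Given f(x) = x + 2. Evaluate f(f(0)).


f(0) = 2
f(2) = 4

4


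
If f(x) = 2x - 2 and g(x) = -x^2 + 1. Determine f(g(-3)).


g(-3) = -8
f(-8) = -18

-18


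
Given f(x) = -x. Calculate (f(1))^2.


1


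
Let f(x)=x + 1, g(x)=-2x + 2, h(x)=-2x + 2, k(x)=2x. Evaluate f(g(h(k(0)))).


-1


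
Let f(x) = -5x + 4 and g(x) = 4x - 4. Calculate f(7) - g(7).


f(7) = -31
g(7) = 24
Difference = -55

-55


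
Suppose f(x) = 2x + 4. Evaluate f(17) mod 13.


f(17) = 38
38 mod 13 = 12

12


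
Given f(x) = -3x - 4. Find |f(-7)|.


17


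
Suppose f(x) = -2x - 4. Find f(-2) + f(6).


f(-2) = 0
f(6) = -16
Sum = -16

-16


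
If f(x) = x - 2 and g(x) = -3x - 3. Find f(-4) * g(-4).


-54


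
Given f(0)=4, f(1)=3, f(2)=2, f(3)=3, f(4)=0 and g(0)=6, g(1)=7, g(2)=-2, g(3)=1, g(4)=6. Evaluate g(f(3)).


f(3) = 3
g(3) = 1

1


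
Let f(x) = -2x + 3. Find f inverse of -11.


Solve -2x + 3 = -11
x = (-11 - 3) / (-2) = 7

7


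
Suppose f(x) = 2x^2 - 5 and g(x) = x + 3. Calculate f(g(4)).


g(4) = 7
f(7) = 2*(7)^2 - 5 = 93

93


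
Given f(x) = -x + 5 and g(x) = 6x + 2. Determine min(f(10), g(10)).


f(10) = -5
g(10) = 62
min = -5

-5


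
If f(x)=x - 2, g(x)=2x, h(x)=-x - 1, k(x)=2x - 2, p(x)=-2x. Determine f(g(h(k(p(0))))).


p(0) = 0
k(0) = -2
h(-2) = 1
g(1) = 2
f(2) = 0

0


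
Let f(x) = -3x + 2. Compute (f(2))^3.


-64


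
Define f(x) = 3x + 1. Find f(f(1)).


f(1) = 4
f(4) = 13

13


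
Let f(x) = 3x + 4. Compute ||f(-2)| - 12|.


f(-2) = -2
|-2| = 2
|2 - 12| = 10

10


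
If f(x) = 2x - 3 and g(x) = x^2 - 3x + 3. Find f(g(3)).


g(3) = 3
f(3) = 3

3


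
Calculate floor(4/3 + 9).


4/3 = 1.3333
1.3333 + 9 = 10.3333
floor(10.3333) = 10

10


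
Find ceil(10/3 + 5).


9


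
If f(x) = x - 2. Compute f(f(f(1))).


-5


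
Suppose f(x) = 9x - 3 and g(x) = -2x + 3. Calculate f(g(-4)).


g(-4) = 11
f(11) = 96

96


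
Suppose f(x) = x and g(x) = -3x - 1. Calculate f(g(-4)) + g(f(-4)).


f(g(-4)) = 11
g(f(-4)) = 11
Sum = 22

22


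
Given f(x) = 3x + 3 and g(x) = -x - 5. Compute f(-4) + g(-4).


f(-4) = -9
g(-4) = -1
Sum = -10

-10


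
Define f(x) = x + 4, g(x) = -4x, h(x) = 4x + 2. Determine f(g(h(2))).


h(2) = 10
g(10) = -40
f(-40) = -36

-36


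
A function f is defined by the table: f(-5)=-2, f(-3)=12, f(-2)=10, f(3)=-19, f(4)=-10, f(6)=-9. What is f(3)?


-19


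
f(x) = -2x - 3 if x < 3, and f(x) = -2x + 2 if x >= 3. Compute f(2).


-7


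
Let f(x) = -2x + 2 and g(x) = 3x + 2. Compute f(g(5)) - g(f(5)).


f(g(5)) = -32
g(f(5)) = -22
Difference = -10

-10


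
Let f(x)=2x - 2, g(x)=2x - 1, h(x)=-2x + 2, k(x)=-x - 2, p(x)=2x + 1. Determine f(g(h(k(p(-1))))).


p(-1) = -1
k(-1) = -1
h(-1) = 4
g(4) = 7
f(7) = 12

12


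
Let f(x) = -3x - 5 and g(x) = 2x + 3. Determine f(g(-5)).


g(-5) = -7
f(-7) = 16

16


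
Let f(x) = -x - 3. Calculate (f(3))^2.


f(3) = -6
(-6)^2 = 36

36


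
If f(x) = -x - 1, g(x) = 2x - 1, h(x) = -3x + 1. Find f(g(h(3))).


h(3) = -8
g(-8) = -17
f(-17) = 16

16


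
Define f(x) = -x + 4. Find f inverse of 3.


Solve -x + 4 = 3
x = (3 - 4) / (-1) = 1

1


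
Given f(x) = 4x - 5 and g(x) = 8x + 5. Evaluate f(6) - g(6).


f(6) = 19
g(6) = 53
Difference = -34

-34


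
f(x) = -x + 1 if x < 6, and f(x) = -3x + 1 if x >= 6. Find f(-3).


-3 satisfies x < 6
f(-3) = 4

4


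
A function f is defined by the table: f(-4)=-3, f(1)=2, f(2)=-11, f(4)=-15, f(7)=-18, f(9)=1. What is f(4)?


Reading from the table at x = 4

-15


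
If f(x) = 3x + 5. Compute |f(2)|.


f(2) = 11
|11| = 11

11


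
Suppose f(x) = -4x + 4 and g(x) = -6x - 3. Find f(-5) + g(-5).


f(-5) = 24
g(-5) = 27
Sum = 51

51


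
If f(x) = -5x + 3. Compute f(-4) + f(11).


-29


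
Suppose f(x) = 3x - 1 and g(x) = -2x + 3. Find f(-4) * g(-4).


f(-4) = -13
g(-4) = 11
Product = -143

-143


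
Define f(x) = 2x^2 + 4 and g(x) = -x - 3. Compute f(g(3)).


g(3) = -6
f(-6) = 2*(-6)^2 + 4 = 76

76


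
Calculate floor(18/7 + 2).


18/7 = 2.5714
2.5714 + 2 = 4.5714
floor(4.5714) = 4

4


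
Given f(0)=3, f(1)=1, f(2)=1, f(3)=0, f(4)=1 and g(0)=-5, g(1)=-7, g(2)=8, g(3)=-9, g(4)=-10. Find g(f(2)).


f(2) = 1
g(1) = -7

-7


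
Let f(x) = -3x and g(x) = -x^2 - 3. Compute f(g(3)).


g(3) = -12
f(-12) = 36

36


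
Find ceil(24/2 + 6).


24/2 = 12
12 + 6 = 18
ceil(18) = 18

18


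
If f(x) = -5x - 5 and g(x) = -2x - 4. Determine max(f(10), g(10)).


-24


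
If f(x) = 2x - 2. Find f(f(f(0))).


f(0) = -2
f(-2) = -6
f(-6) = -14

-14


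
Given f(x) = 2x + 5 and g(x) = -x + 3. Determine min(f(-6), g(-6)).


f(-6) = -7
g(-6) = 9
min = -7

-7


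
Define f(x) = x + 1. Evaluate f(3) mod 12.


f(3) = 4
4 mod 12 = 4

4


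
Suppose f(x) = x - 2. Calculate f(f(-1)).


f(-1) = -3
f(-3) = -5

-5


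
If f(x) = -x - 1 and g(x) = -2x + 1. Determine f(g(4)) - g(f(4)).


f(g(4)) = 6
g(f(4)) = 11
Difference = -5

-5


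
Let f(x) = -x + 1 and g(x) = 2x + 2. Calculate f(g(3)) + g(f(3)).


f(g(3)) = -7
g(f(3)) = -2
Sum = -9

-9


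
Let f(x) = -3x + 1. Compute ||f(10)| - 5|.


24


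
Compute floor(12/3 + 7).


12/3 = 4
4 + 7 = 11
floor(11) = 11

11


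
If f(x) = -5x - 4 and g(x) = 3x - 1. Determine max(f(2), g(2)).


5


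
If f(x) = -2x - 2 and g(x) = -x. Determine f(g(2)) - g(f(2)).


f(g(2)) = 2
g(f(2)) = 6
Difference = -4

-4


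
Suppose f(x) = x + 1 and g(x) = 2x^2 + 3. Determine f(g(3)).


g(3) = 21
f(21) = 22

22


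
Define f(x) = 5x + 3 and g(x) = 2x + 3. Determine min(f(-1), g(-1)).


f(-1) = -2
g(-1) = 1
min = -2

-2


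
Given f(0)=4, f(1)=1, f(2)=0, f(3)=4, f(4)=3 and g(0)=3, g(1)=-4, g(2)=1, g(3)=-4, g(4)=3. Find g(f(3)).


f(3) = 4
g(4) = 3

3


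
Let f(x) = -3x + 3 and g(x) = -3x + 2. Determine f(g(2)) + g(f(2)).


f(g(2)) = 15
g(f(2)) = 11
Sum = 26

26


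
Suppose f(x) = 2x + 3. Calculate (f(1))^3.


f(1) = 5
(5)^3 = 125

125


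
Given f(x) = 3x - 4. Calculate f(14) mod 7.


f(14) = 38
38 mod 7 = 3

3


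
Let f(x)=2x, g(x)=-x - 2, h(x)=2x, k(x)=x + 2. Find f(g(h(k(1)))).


k(1) = 3
h(3) = 6
g(6) = -8
f(-8) = -16

-16


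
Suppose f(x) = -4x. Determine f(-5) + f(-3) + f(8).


f(-5) = 20
f(-3) = 12
f(8) = -32
Sum = 0

0


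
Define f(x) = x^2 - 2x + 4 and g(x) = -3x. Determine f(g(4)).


g(4) = -12
f(-12) = 1*(-12)^2 - 2*(-12) + 4 = 172

172


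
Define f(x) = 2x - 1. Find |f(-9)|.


f(-9) = -19
|-19| = 19

19


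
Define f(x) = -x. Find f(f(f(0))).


f(0) = 0
f(0) = 0
f(0) = 0

0


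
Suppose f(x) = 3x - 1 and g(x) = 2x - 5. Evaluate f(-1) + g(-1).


f(-1) = -4
g(-1) = -7
Sum = -11

-11


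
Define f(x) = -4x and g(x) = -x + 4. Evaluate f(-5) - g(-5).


f(-5) = 20
g(-5) = 9
Difference = 11

11


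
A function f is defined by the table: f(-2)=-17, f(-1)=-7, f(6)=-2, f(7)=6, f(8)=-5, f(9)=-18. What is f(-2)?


Reading from the table at x = -2

-17


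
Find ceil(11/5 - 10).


-7


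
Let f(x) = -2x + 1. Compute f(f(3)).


f(3) = -5
f(-5) = 11

11


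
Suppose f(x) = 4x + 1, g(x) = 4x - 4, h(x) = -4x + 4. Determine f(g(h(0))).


h(0) = 4
g(4) = 12
f(12) = 49

49


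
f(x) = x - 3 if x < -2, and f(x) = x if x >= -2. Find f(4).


4


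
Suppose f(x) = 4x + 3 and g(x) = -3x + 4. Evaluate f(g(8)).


g(8) = -20
f(-20) = -77

-77


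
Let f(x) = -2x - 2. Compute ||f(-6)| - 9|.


f(-6) = 10
|10| = 10
|10 - 9| = 1

1


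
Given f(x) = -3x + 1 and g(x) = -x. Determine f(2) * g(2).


f(2) = -5
g(2) = -2
Product = 10

10


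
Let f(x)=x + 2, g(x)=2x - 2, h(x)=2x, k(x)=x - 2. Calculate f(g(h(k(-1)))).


k(-1) = -3
h(-3) = -6
g(-6) = -14
f(-14) = -12

-12


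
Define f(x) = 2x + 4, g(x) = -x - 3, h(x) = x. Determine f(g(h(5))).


h(5) = 5
g(5) = -8
f(-8) = -12

-12


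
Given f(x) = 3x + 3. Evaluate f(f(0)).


f(0) = 3
f(3) = 12

12


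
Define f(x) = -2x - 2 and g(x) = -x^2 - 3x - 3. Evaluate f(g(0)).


g(0) = -3
f(-3) = 4

4


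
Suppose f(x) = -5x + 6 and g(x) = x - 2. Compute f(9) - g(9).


f(9) = -39
g(9) = 7
Difference = -46

-46


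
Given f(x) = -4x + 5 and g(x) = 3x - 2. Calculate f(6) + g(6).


f(6) = -19
g(6) = 16
Sum = -3

-3


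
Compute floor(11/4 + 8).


10


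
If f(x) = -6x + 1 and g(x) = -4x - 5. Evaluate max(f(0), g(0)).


1


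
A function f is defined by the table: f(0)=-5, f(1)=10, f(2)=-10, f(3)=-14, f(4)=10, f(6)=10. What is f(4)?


Reading from the table at x = 4

10


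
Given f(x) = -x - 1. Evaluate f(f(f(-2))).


f(-2) = 1
f(1) = -2
f(-2) = 1

1


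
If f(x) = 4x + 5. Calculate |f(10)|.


f(10) = 45
|45| = 45

45


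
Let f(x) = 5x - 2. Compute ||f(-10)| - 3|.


f(-10) = -52
|-52| = 52
|52 - 3| = 49

49


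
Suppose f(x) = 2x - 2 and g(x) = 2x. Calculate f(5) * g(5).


f(5) = 8
g(5) = 10
Product = 80

80


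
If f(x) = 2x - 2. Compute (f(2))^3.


f(2) = 2
(2)^3 = 8

8


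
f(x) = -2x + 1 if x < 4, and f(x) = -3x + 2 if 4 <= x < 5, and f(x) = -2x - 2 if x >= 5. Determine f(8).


8 satisfies x >= 5
f(8) = -18

-18


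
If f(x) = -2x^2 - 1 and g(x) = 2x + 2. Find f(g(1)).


g(1) = 4
f(4) = (-2)*(4)^2 - 1 = -33

-33


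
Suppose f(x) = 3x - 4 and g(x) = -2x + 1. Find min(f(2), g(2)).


f(2) = 2
g(2) = -3
min = -3

-3


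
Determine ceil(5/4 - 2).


5/4 = 1.25
1.25 - 2 = -0.75
ceil(-0.75) = 0

0


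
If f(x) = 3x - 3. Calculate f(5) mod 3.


0


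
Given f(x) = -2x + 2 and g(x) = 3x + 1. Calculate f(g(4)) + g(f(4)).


f(g(4)) = -24
g(f(4)) = -17
Sum = -41

-41


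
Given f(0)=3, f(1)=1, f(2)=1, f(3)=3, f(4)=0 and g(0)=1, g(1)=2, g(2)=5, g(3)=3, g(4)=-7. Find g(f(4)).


f(4) = 0
g(0) = 1

1


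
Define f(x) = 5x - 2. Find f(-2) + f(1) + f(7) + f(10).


f(-2) = -12
f(1) = 3
f(7) = 33
f(10) = 48
Sum = 72

72


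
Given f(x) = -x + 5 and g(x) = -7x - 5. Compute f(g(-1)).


g(-1) = 2
f(2) = 3

3


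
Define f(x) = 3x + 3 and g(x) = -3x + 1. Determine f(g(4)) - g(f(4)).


f(g(4)) = -30
g(f(4)) = -44
Difference = 14

14


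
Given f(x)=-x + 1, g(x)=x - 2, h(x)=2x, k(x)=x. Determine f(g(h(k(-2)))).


k(-2) = -2
h(-2) = -4
g(-4) = -6
f(-6) = 7

7


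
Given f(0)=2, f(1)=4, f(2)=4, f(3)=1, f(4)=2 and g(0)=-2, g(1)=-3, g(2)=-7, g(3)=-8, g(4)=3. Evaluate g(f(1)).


f(1) = 4
g(4) = 3

3


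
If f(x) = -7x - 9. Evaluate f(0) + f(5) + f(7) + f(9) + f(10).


f(0) = -9
f(5) = -44
f(7) = -58
f(9) = -72
f(10) = -79
Sum = -262

-262


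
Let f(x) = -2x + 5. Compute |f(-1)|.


f(-1) = 7
|7| = 7

7


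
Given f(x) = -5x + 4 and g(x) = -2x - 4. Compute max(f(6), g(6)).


-16


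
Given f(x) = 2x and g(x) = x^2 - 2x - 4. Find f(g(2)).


-8


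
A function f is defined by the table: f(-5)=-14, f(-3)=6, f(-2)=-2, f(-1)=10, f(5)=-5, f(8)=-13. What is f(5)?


Reading from the table at x = 5

-5


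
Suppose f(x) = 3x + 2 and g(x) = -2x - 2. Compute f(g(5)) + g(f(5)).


f(g(5)) = -34
g(f(5)) = -36
Sum = -70

-70


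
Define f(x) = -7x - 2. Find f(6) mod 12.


f(6) = -44
-44 mod 12 = 4

4


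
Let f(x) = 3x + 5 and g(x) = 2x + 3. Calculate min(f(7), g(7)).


17


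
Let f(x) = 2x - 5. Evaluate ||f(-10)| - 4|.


21


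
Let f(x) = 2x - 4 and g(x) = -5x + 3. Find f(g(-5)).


g(-5) = 28
f(28) = 52

52


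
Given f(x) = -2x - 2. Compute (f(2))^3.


-216


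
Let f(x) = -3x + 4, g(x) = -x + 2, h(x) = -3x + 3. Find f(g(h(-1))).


h(-1) = 6
g(6) = -4
f(-4) = 16

16


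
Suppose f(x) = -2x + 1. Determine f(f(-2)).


-9


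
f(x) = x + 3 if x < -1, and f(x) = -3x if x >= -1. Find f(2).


-6


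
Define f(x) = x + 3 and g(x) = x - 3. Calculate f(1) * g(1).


f(1) = 4
g(1) = -2
Product = -8

-8


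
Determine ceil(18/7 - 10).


18/7 = 2.5714
2.5714 - 10 = -7.4286
ceil(-7.4286) = -7

-7


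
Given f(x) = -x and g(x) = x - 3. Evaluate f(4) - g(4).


f(4) = -4
g(4) = 1
Difference = -5

-5


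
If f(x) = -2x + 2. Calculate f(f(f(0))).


6


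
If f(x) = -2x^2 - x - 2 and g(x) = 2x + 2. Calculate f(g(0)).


g(0) = 2
f(2) = (-2)*(2)^2 - 1*(2) - 2 = -12

-12


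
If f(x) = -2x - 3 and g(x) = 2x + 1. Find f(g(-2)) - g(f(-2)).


0


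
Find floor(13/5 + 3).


13/5 = 2.6
2.6 + 3 = 5.6
floor(5.6) = 5

5


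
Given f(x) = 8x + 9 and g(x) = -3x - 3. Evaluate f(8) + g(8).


f(8) = 73
g(8) = -27
Sum = 46

46


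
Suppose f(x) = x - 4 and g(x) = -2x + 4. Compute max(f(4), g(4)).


f(4) = 0
g(4) = -4
max = 0

0


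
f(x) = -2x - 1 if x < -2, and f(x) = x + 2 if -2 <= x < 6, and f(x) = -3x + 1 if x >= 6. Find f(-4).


-4 satisfies x < -2
f(-4) = 7

7


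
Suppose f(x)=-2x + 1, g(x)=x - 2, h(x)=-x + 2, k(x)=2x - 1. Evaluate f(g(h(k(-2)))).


-9


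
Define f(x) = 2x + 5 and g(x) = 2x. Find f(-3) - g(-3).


f(-3) = -1
g(-3) = -6
Difference = 5

5


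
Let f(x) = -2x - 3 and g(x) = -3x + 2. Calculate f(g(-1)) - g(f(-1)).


f(g(-1)) = -13
g(f(-1)) = 5
Difference = -18

-18


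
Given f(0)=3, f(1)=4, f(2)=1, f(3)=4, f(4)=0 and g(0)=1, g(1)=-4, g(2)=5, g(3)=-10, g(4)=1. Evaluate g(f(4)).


f(4) = 0
g(0) = 1

1


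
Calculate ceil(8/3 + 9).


8/3 = 2.6667
2.6667 + 9 = 11.6667
ceil(11.6667) = 12

12


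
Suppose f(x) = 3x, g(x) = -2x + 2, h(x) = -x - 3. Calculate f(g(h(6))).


h(6) = -9
g(-9) = 20
f(20) = 60

60


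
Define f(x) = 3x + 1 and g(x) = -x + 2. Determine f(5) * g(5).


f(5) = 16
g(5) = -3
Product = -48

-48


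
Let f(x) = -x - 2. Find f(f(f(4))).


f(4) = -6
f(-6) = 4
f(4) = -6

-6


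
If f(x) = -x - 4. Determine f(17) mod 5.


f(17) = -21
-21 mod 5 = 4

4


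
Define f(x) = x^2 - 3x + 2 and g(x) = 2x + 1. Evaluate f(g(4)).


g(4) = 9
f(9) = 1*(9)^2 - 3*(9) + 2 = 56

56


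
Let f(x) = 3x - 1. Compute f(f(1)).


f(1) = 2
f(2) = 5

5


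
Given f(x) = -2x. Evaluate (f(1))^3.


f(1) = -2
(-2)^3 = -8

-8


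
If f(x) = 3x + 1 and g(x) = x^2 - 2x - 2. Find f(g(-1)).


g(-1) = 1
f(1) = 4

4


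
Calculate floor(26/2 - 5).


26/2 = 13
13 - 5 = 8
floor(8) = 8

8


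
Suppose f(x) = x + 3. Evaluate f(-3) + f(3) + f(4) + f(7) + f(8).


34


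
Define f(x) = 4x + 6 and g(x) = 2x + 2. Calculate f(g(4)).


g(4) = 10
f(10) = 46

46


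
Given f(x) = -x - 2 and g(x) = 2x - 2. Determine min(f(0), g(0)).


f(0) = -2
g(0) = -2
min = -2

-2


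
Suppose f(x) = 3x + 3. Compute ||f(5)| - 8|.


f(5) = 18
|18| = 18
|18 - 8| = 10

10


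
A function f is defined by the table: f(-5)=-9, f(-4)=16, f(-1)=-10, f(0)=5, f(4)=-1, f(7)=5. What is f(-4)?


16


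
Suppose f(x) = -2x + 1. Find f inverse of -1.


Solve -2x + 1 = -1
x = (-1 - 1) / (-2) = 1

1


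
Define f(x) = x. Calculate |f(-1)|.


1


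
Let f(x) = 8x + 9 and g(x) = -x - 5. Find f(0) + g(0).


f(0) = 9
g(0) = -5
Sum = 4

4


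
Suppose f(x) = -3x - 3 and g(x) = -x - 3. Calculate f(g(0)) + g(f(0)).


6


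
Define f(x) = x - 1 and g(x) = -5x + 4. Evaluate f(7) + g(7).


f(7) = 6
g(7) = -31
Sum = -25

-25


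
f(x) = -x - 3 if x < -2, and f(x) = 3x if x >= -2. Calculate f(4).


4 satisfies x >= -2
f(4) = 12

12


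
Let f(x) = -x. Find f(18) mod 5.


f(18) = -18
-18 mod 5 = 2

2


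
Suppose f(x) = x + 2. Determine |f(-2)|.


f(-2) = 0
|0| = 0

0


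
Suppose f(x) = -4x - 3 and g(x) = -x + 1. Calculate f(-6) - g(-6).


14


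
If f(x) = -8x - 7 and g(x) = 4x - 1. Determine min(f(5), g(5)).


f(5) = -47
g(5) = 19
min = -47

-47


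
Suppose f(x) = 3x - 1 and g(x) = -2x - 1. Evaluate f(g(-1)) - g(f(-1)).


f(g(-1)) = 2
g(f(-1)) = 7
Difference = -5

-5


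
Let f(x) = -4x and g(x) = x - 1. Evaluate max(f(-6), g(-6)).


f(-6) = 24
g(-6) = -7
max = 24

24


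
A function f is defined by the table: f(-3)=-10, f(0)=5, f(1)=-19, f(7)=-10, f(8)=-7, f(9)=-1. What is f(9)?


Reading from the table at x = 9

-1


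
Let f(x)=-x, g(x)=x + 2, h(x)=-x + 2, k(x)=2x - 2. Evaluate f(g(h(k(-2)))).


k(-2) = -6
h(-6) = 8
g(8) = 10
f(10) = -10

-10


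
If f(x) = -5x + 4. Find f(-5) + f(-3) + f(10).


f(-5) = 29
f(-3) = 19
f(10) = -46
Sum = 2

2


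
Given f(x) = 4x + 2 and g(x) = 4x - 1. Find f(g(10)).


g(10) = 39
f(39) = 158

158


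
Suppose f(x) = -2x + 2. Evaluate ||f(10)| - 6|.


12


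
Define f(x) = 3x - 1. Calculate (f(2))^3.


f(2) = 5
(5)^3 = 125

125


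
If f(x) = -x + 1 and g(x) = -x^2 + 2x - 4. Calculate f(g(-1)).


g(-1) = -7
f(-7) = 8

8


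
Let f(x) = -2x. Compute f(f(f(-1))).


f(-1) = 2
f(2) = -4
f(-4) = 8

8


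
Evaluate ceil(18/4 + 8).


13


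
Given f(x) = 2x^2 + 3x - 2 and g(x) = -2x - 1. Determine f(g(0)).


g(0) = -1
f(-1) = 2*(-1)^2 + 3*(-1) - 2 = -3

-3


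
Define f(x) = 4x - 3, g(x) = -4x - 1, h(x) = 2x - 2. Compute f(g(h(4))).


h(4) = 6
g(6) = -25
f(-25) = -103

-103


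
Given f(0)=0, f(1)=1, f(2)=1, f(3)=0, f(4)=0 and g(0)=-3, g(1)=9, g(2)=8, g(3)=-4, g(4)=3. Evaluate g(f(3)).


f(3) = 0
g(0) = -3

-3


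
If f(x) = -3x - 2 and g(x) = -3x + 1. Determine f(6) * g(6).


f(6) = -20
g(6) = -17
Product = 340

340


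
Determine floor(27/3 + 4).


27/3 = 9
9 + 4 = 13
floor(13) = 13

13


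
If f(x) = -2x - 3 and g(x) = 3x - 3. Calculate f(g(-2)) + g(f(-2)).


f(g(-2)) = 15
g(f(-2)) = 0
Sum = 15

15


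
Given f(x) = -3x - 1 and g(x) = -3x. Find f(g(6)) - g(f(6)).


f(g(6)) = 53
g(f(6)) = 57
Difference = -4

-4


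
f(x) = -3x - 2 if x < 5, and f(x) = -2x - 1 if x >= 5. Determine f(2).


2 satisfies x < 5
f(2) = -8

-8


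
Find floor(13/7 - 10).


13/7 = 1.8571
1.8571 - 10 = -8.1429
floor(-8.1429) = -9

-9


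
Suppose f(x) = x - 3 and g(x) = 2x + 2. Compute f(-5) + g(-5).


-16


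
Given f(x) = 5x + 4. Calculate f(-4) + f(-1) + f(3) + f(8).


f(-4) = -16
f(-1) = -1
f(3) = 19
f(8) = 44
Sum = 46

46


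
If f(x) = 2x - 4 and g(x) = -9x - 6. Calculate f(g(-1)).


g(-1) = 3
f(3) = 2

2


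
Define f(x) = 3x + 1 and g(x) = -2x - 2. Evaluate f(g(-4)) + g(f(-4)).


f(g(-4)) = 19
g(f(-4)) = 20
Sum = 39

39


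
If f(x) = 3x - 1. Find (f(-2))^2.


f(-2) = -7
(-7)^2 = 49

49


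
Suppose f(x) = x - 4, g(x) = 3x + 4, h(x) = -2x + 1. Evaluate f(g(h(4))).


h(4) = -7
g(-7) = -17
f(-17) = -21

-21


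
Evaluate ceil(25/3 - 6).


25/3 = 8.3333
8.3333 - 6 = 2.3333
ceil(2.3333) = 3

3


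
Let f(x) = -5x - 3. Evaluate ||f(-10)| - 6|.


f(-10) = 47
|47| = 47
|47 - 6| = 41

41


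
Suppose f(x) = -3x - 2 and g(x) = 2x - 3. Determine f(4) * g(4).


f(4) = -14
g(4) = 5
Product = -70

-70


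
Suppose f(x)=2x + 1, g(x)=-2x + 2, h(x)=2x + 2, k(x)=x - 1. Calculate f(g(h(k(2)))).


k(2) = 1
h(1) = 4
g(4) = -6
f(-6) = -11

-11


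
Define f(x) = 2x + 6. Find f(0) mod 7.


f(0) = 6
6 mod 7 = 6

6


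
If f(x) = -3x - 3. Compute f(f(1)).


f(1) = -6
f(-6) = 15

15


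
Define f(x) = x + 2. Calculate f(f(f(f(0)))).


f(0) = 2
f(2) = 4
f(4) = 6
f(6) = 8

8


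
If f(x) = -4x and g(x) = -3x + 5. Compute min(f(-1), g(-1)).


f(-1) = 4
g(-1) = 8
min = 4

4


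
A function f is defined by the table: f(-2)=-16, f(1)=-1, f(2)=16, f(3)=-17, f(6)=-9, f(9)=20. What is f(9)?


Reading from the table at x = 9

20


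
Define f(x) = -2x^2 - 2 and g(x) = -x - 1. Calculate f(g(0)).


g(0) = -1
f(-1) = (-2)*(-1)^2 - 2 = -4

-4


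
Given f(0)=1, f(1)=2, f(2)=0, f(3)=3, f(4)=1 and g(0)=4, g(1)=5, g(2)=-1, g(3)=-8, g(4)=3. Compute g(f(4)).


5


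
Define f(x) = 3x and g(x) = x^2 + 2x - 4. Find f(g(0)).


g(0) = -4
f(-4) = -12

-12


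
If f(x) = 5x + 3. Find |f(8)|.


43


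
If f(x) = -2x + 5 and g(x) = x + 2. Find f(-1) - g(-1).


f(-1) = 7
g(-1) = 1
Difference = 6

6


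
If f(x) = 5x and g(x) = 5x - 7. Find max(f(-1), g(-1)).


-5


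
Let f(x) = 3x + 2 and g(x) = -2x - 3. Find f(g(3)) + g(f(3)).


f(g(3)) = -25
g(f(3)) = -25
Sum = -50

-50


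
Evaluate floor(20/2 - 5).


20/2 = 10
10 - 5 = 5
floor(5) = 5

5


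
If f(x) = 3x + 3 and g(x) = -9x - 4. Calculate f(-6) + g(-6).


f(-6) = -15
g(-6) = 50
Sum = 35

35


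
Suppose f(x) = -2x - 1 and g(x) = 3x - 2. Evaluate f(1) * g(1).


f(1) = -3
g(1) = 1
Product = -3

-3


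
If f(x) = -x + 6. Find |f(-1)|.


f(-1) = 7
|7| = 7

7


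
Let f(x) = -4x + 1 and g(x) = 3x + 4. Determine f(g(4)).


g(4) = 16
f(16) = -63

-63


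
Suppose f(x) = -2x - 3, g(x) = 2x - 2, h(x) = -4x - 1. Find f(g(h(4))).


h(4) = -17
g(-17) = -36
f(-36) = 69

69


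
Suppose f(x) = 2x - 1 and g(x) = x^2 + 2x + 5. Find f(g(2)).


g(2) = 13
f(13) = 25

25


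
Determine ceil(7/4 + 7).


7/4 = 1.75
1.75 + 7 = 8.75
ceil(8.75) = 9

9


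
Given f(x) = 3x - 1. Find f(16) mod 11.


f(16) = 47
47 mod 11 = 3

3


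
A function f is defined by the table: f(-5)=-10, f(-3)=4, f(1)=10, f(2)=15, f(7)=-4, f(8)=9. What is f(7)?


Reading from the table at x = 7

-4


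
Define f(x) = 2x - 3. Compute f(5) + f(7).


f(5) = 7
f(7) = 11
Sum = 18

18


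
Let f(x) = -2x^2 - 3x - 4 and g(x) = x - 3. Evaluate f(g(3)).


g(3) = 0
f(0) = (-2)*(0)^2 - 3*(0) - 4 = -4

-4


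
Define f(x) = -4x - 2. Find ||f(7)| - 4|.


26


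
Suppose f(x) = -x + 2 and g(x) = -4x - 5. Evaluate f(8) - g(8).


f(8) = -6
g(8) = -37
Difference = 31

31


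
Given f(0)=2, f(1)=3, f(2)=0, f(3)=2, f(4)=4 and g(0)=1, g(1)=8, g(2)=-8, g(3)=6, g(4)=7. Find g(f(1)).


6


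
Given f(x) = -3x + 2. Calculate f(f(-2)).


f(-2) = 8
f(8) = -22

-22


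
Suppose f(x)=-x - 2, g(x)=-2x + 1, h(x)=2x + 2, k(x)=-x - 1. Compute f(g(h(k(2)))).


k(2) = -3
h(-3) = -4
g(-4) = 9
f(9) = -11

-11
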